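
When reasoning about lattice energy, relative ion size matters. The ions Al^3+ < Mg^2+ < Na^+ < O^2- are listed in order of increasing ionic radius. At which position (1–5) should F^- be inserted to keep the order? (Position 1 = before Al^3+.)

4

These species are isoelectronic with 10 electrons. The only difference is the number of protons: Al^3+ (Z=13), Mg^2+ (Z=12), Na^+ (Z=11), F^- (Z=9), O^2- (Z=8). The strongest nuclear pull (Al^3+) gives the smallest ion.
With F^- included the full order is Al^3+ < Mg^2+ < Na^+ < F^- < O^2-, so it takes position 4.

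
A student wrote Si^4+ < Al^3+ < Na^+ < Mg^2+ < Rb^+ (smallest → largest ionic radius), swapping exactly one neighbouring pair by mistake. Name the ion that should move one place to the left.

Mg^2+

Compare adjacent ions: they are isoelectronic (10 e⁻) and Mg has more protons than Na (12 vs 11), making Mg^2+ smaller — yet in this increasing list Na^+ sits before Mg^2+. Nothing else is reversed, so Mg^2+ should move one place to the left.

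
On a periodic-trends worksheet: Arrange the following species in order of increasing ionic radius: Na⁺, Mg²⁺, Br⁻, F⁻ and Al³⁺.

Al³⁺ < Mg²⁺ < Na⁺ < F⁻ < Br⁻

Tabulating Z and e⁻: Al³⁺: 10 e⁻, Z=13, Mg²⁺: 10 e⁻, Z=12, Na⁺: 10 e⁻, Z=11, F⁻: 10 e⁻, Z=9, Br⁻: 36 e⁻, Z=35. Al³⁺ < Mg²⁺ (both 10 e⁻, Z=13>12); Mg²⁺ < Na⁺ (both 10 e⁻, Z=12>11); Na⁺ < F⁻ (both 10 e⁻, Z=11>9); F⁻ < Br⁻ (same group, 2 shells fewer).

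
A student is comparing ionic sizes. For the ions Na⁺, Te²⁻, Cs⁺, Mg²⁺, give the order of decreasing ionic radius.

Te²⁻ > Cs⁺ > Na⁺ > Mg²⁺

First list Z and electron count for each: Mg²⁺ has 10 e⁻ (Z=12), Na⁺ has 10 e⁻ (Z=11), Cs⁺ has 54 e⁻ (Z=55), Te²⁻ has 54 e⁻ (Z=52). Mg²⁺ < Na⁺ (both 10 e⁻, Z=12>11); Na⁺ < Cs⁺ (same group, period 3 vs 6); Cs⁺ < Te²⁻ (isoelectronic, higher Z=55 is smaller).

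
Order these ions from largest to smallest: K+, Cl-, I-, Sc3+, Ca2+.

I- > Cl- > K+ > Ca2+ > Sc3+

Sc3+ (Z=21, 18 e⁻), Ca2+ (Z=20, 18 e⁻), K+ (Z=19, 18 e⁻), Cl- (Z=17, 18 e⁻), I- (Z=53, 54 e⁻). Sc3+ < Ca2+ (isoelectronic, higher Z=21 is smaller); Ca2+ < K+ (both 18 e⁻, Z=20>19); K+ < Cl- (both 18 e⁻, Z=19>17); Cl- < I- (same group, 2 shells fewer).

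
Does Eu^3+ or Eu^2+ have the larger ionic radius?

Eu^2+

Same element, different charge: the more highly charged cation has fewer electrons and a greater effective nuclear charge per electron, making Eu^3+ the smallest.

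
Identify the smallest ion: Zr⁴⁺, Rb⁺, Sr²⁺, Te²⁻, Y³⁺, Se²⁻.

Work out protons and electrons: Zr⁴⁺ has 36 e⁻ (Z=40), Y³⁺ has 36 e⁻ (Z=39), Sr²⁺ has 36 e⁻ (Z=38), Rb⁺ has 36 e⁻ (Z=37), Se²⁻ has 36 e⁻ (Z=34), Te²⁻ has 54 e⁻ (Z=52). Zr⁴⁺ < Y³⁺ (both 36 e⁻, Z=40>39); Y³⁺ < Sr²⁺ (isoelectronic, higher Z=39 is smaller); Sr²⁺ < Rb⁺ (both 36 e⁻, Z=38>37); Rb⁺ < Se²⁻ (isoelectronic, higher Z=37 is smaller); Se²⁻ < Te²⁻ (same group, 1 shell fewer).

Zr⁴⁺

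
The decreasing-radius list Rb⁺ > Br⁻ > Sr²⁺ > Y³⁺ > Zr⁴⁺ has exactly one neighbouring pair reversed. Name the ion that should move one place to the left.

Compare adjacent ions: both have 36 electrons but Z(Rb)=37 > Z(Br)=35, so Rb⁺ should be the smaller of the two — yet in this decreasing list Rb⁺ sits before Br⁻. Nothing else is reversed, so Br⁻ should move one place to the left.

Br⁻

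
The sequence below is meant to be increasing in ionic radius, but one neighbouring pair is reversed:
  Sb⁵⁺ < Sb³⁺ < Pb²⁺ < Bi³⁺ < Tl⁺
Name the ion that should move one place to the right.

Pb²⁺

Compare adjacent ions: both have 80 electrons but Z(Bi)=83 > Z(Pb)=82, so Bi³⁺ should be the smaller of the two — yet in this increasing list Pb²⁺ sits before Bi³⁺. Nothing else is reversed, so Pb²⁺ should move one place to the right.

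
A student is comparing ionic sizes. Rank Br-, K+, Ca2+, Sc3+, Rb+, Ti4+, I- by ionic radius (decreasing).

I- > Br- > Rb+ > K+ > Ca2+ > Sc3+ > Ti4+

Electron counts and nuclear charges: Ti4+ (Z=22, 18 e⁻), Sc3+ (Z=21, 18 e⁻), Ca2+ (Z=20, 18 e⁻), K+ (Z=19, 18 e⁻), Rb+ (Z=37, 36 e⁻), Br- (Z=35, 36 e⁻), I- (Z=53, 54 e⁻). Ti4+ < Sc3+ (isoelectronic, higher Z=22 is smaller); Sc3+ < Ca2+ (both 18 e⁻, Z=21>20); Ca2+ < K+ (isoelectronic, higher Z=20 is smaller); K+ < Rb+ (same group, period 4 vs 5); Rb+ < Br- (isoelectronic, higher Z=37 is smaller); Br- < I- (same group, period 4 vs 5).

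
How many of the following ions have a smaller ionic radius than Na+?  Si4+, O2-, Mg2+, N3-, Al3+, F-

Each ion has 10 electrons. The ranking follows nuclear charge in reverse — greater Z gives a smaller radius. Si4+ (Z=14), Al3+ (Z=13), Mg2+ (Z=12), Na+ (Z=11), F- (Z=9), O2- (Z=8), N3- (Z=7).
Ordering all of them (including Na+) by radius gives Si4+ < Al3+ < Mg2+ < Na+ < F- < O2- < N3-. So 3 are smaller.

3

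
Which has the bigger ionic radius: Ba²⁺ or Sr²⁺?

Same group, same charge. Going down the group adds an extra shell of electrons, so the ion gets larger: Sr²⁺ is highest in the group and smallest.

Ba²⁺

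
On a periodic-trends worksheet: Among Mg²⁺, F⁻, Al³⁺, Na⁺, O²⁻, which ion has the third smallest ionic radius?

Each ion has 10 electrons. The ranking follows nuclear charge in reverse — greater Z gives a smaller radius. Al³⁺ (Z=13), Mg²⁺ (Z=12), Na⁺ (Z=11), F⁻ (Z=9), O²⁻ (Z=8).
That gives Al³⁺ < Mg²⁺ < Na⁺ < F⁻ < O²⁻. From the smallest end, number 3 is Na⁺.

Na⁺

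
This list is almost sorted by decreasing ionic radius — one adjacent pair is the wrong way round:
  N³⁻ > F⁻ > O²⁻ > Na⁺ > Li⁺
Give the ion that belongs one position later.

F⁻

The pair F⁻, O²⁻ is the wrong way round — F⁻ and O²⁻ share 10 electrons; the higher nuclear charge on F (Z=9) contracts it more, so F⁻ < O²⁻. All other adjacent pairs agree with periodic trends, so F⁻ is the misplaced ion.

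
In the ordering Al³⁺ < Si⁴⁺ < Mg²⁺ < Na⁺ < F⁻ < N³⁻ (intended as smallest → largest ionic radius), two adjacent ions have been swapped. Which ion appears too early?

Al³⁺

Check each adjacent pair. Al³⁺ and Si⁴⁺ are reversed: both have 10 electrons but Z(Si)=14 > Z(Al)=13, so Si⁴⁺ should be the smaller of the two. No other neighbouring pair contradicts the periodic trends, so Al³⁺ is the ion listed too early.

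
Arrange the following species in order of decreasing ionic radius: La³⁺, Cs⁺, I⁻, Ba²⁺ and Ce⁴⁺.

I⁻ > Cs⁺ > Ba²⁺ > La³⁺ > Ce⁴⁺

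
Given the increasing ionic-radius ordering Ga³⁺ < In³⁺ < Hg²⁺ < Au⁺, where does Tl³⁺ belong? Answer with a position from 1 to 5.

3

Tabulating Z and e⁻: Ga³⁺ has 28 e⁻ (Z=31), In³⁺ has 46 e⁻ (Z=49), Tl³⁺ has 78 e⁻ (Z=81), Hg²⁺ has 78 e⁻ (Z=80), Au⁺ has 78 e⁻ (Z=79). Ga³⁺ < In³⁺ (same group, 1 shell fewer); In³⁺ < Tl³⁺ (same group, period 5 vs 6); Tl³⁺ < Hg²⁺ (isoelectronic, higher Z=81 is smaller); Hg²⁺ < Au⁺ (both 78 e⁻, Z=80>79).
Merged order: Ga³⁺ < In³⁺ < Tl³⁺ < Hg²⁺ < Au⁺ — Tl³⁺ is number 3.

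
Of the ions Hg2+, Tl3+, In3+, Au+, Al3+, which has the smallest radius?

Al3+

Work out protons and electrons: Al3+ has 10 e⁻ (Z=13), In3+ has 46 e⁻ (Z=49), Tl3+ has 78 e⁻ (Z=81), Hg2+ has 78 e⁻ (Z=80), Au+ has 78 e⁻ (Z=79). Al3+ < In3+ (same group, period 3 vs 5); In3+ < Tl3+ (same group, 1 shell fewer); Tl3+ < Hg2+ (isoelectronic, higher Z=81 is smaller); Hg2+ < Au+ (isoelectronic, higher Z=80 is smaller).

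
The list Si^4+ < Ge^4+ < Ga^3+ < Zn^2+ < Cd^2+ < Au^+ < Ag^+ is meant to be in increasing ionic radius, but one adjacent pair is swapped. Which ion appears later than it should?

Scanning neighbour by neighbour, only Au^+/Ag^+ violates a trend: same group and charge — period 5 sits above period 6, so Ag^+ is smaller. That makes Ag^+ the one sitting a position late relative to where it belongs.

Ag^+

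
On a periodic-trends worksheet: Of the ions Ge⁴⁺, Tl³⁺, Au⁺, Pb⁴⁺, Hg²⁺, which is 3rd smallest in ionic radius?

First list Z and electron count for each: Ge⁴⁺: 28 e⁻, Z=32, Pb⁴⁺: 78 e⁻, Z=82, Tl³⁺: 78 e⁻, Z=81, Hg²⁺: 78 e⁻, Z=80, Au⁺: 78 e⁻, Z=79. Ge⁴⁺ < Pb⁴⁺ (same group, 2 shells fewer); Pb⁴⁺ < Tl³⁺ (isoelectronic, higher Z=82 is smaller); Tl³⁺ < Hg²⁺ (isoelectronic, higher Z=81 is smaller); Hg²⁺ < Au⁺ (isoelectronic, higher Z=80 is smaller).
So the order is Ge⁴⁺ < Pb⁴⁺ < Tl³⁺ < Hg²⁺ < Au⁺; the 3rd-smallest ion is Tl³⁺.

Tl³⁺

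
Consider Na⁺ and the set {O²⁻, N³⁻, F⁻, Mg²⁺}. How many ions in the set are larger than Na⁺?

3

These species are isoelectronic with 10 electrons. The only difference is the number of protons: Mg²⁺ (Z=12), Na⁺ (Z=11), F⁻ (Z=9), O²⁻ (Z=8), N³⁻ (Z=7). The strongest nuclear pull (Mg²⁺) gives the smallest ion.
Overall: Mg²⁺ < Na⁺ < F⁻ < O²⁻ < N³⁻. Na⁺ has 1 below it and 3 above. Count: 3.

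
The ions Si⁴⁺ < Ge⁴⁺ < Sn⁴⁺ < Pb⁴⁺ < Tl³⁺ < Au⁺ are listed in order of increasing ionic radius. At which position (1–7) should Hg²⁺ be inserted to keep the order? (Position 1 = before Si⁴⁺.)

First list Z and electron count for each: Si⁴⁺ has 10 e⁻ (Z=14), Ge⁴⁺ has 28 e⁻ (Z=32), Sn⁴⁺ has 46 e⁻ (Z=50), Pb⁴⁺ has 78 e⁻ (Z=82), Tl³⁺ has 78 e⁻ (Z=81), Hg²⁺ has 78 e⁻ (Z=80), Au⁺ has 78 e⁻ (Z=79). Si⁴⁺ < Ge⁴⁺ (same group, period 3 vs 4); Ge⁴⁺ < Sn⁴⁺ (same group, period 4 vs 5); Sn⁴⁺ < Pb⁴⁺ (same group, period 5 vs 6); Pb⁴⁺ < Tl³⁺ (both 78 e⁻, Z=82>81); Tl³⁺ < Hg²⁺ (both 78 e⁻, Z=81>80); Hg²⁺ < Au⁺ (both 78 e⁻, Z=80>79).
Merged order: Si⁴⁺ < Ge⁴⁺ < Sn⁴⁺ < Pb⁴⁺ < Tl³⁺ < Hg²⁺ < Au⁺ — Hg²⁺ is number 6.

6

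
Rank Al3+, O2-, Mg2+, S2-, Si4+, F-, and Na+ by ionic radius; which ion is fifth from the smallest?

Tabulating Z and e⁻: Si4+: 10 e⁻, Z=14, Al3+: 10 e⁻, Z=13, Mg2+: 10 e⁻, Z=12, Na+: 10 e⁻, Z=11, F-: 10 e⁻, Z=9, O2-: 10 e⁻, Z=8, S2-: 18 e⁻, Z=16. Si4+ < Al3+ (isoelectronic, higher Z=14 is smaller); Al3+ < Mg2+ (isoelectronic, higher Z=13 is smaller); Mg2+ < Na+ (both 10 e⁻, Z=12>11); Na+ < F- (both 10 e⁻, Z=11>9); F- < O2- (isoelectronic, higher Z=9 is smaller); O2- < S2- (same group, period 2 vs 3).
That gives Si4+ < Al3+ < Mg2+ < Na+ < F- < O2- < S2-. From the smallest end, number 5 is F-.

F-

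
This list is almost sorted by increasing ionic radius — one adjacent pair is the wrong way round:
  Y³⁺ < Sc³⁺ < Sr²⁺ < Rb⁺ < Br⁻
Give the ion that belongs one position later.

Y³⁺

The pair Y³⁺, Sc³⁺ is the wrong way round — same group and charge — period 4 sits above period 5, so Sc³⁺ is smaller. All other adjacent pairs agree with periodic trends, so Y³⁺ is the misplaced ion.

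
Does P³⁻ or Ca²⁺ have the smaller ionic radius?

These species are isoelectronic with 18 electrons. The only difference is the number of protons: Ca²⁺ (Z=20), P³⁻ (Z=15). The strongest nuclear pull (Ca²⁺) gives the smallest ion.

Ca²⁺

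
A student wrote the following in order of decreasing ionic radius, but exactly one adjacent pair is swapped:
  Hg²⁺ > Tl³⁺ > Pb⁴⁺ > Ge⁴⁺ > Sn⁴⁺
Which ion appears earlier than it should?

Ge⁴⁺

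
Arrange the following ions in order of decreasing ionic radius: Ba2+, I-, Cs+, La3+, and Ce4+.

All of these have 54 electrons (isoelectronic). With the same electron cloud, the ion with the most protons pulls it in tightest. Nuclear charges: Ce4+ (Z=58), La3+ (Z=57), Ba2+ (Z=56), Cs+ (Z=55), I- (Z=53). Highest Z is smallest.

I- > Cs+ > Ba2+ > La3+ > Ce4+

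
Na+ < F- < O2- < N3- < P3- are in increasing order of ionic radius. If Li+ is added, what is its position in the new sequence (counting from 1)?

1

Electron counts and nuclear charges: Li+ (Z=3, 2 e⁻), Na+ (Z=11, 10 e⁻), F- (Z=9, 10 e⁻), O2- (Z=8, 10 e⁻), N3- (Z=7, 10 e⁻), P3- (Z=15, 18 e⁻). Li+ < Na+ (same group, period 2 vs 3); Na+ < F- (isoelectronic, higher Z=11 is smaller); F- < O2- (both 10 e⁻, Z=9>8); O2- < N3- (isoelectronic, higher Z=8 is smaller); N3- < P3- (same group, 1 shell fewer).
Merged order: Li+ < Na+ < F- < O2- < N3- < P3- — Li+ is number 1.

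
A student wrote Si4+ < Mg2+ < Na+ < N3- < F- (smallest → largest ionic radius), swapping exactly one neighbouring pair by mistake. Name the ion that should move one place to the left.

F-

The pair N3-, F- is the wrong way round — F- and N3- share 10 electrons; the higher nuclear charge on F (Z=9) contracts it more, so F- < N3-. All other adjacent pairs agree with periodic trends, so F- is the misplaced ion.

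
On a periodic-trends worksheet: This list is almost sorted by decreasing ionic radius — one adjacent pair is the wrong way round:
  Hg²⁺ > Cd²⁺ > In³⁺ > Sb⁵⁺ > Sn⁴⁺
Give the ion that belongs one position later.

Scanning neighbour by neighbour, only Sb⁵⁺/Sn⁴⁺ violates a trend: both have 46 electrons but Z(Sb)=51 > Z(Sn)=50, so Sb⁵⁺ should be the smaller of the two. That makes Sb⁵⁺ the one sitting a position early relative to where it belongs.

Sb⁵⁺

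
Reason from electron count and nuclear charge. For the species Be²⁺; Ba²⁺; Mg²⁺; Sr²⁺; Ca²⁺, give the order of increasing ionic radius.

Be²⁺ < Mg²⁺ < Ca²⁺ < Sr²⁺ < Ba²⁺

All are in the same group with charge +2. Radius grows down the group as n (the outermost shell) increases.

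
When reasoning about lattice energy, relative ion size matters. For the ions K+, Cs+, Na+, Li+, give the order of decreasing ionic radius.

Cs+ > K+ > Na+ > Li+

Same group, same charge. Going down the group adds an extra shell of electrons, so the ion gets larger: Li+ is highest in the group and smallest.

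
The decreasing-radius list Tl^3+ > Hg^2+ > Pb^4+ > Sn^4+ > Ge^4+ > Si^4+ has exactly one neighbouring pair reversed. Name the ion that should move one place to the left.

Hg^2+

Compare adjacent ions: Tl^3+ and Hg^2+ share 78 electrons; the higher nuclear charge on Tl (Z=81) contracts it more, so Tl^3+ < Hg^2+ — yet in this decreasing list Tl^3+ sits before Hg^2+. Nothing else is reversed, so Hg^2+ should move one place to the left.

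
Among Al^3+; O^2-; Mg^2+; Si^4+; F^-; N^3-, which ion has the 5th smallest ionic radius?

These species are isoelectronic with 10 electrons. The only difference is the number of protons: Si^4+ (Z=14), Al^3+ (Z=13), Mg^2+ (Z=12), F^- (Z=9), O^2- (Z=8), N^3- (Z=7). The strongest nuclear pull (Si^4+) gives the smallest ion.
So the order is Si^4+ < Al^3+ < Mg^2+ < F^- < O^2- < N^3-; the 5th-smallest ion is O^2-.

O^2-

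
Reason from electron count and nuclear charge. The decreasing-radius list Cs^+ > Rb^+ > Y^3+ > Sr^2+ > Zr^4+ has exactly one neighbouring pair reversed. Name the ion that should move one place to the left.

Check each adjacent pair. Y^3+ and Sr^2+ are reversed: Y^3+ and Sr^2+ share 36 electrons; the higher nuclear charge on Y (Z=39) contracts it more, so Y^3+ < Sr^2+. No other neighbouring pair contradicts the periodic trends, so Sr^2+ is the ion listed too late.

Sr^2+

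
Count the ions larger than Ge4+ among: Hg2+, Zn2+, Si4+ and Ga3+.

3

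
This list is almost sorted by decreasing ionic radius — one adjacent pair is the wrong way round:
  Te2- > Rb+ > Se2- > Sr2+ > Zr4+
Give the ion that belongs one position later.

Rb+

Check each adjacent pair. Rb+ and Se2- are reversed: Rb+ and Se2- share 36 electrons; the higher nuclear charge on Rb (Z=37) contracts it more, so Rb+ < Se2-. No other neighbouring pair contradicts the periodic trends, so Rb+ is the ion listed too early.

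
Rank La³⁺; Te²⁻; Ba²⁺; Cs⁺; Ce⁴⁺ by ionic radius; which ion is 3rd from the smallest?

Ba²⁺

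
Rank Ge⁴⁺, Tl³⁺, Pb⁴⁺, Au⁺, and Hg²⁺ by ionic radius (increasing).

Ge⁴⁺ < Pb⁴⁺ < Tl³⁺ < Hg²⁺ < Au⁺

Work out protons and electrons: Ge⁴⁺ (Z=32, 28 e⁻), Pb⁴⁺ (Z=82, 78 e⁻), Tl³⁺ (Z=81, 78 e⁻), Hg²⁺ (Z=80, 78 e⁻), Au⁺ (Z=79, 78 e⁻). Ge⁴⁺ < Pb⁴⁺ (same group, 2 shells fewer); Pb⁴⁺ < Tl³⁺ (both 78 e⁻, Z=82>81); Tl³⁺ < Hg²⁺ (isoelectronic, higher Z=81 is smaller); Hg²⁺ < Au⁺ (isoelectronic, higher Z=80 is smaller).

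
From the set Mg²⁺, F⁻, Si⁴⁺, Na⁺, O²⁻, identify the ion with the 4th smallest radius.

F⁻

All of these have 10 electrons (isoelectronic). With the same electron cloud, the ion with the most protons pulls it in tightest. Nuclear charges: Si⁴⁺ (Z=14), Mg²⁺ (Z=12), Na⁺ (Z=11), F⁻ (Z=9), O²⁻ (Z=8). Highest Z is smallest.
So the order is Si⁴⁺ < Mg²⁺ < Na⁺ < F⁻ < O²⁻; the 4th-smallest ion is F⁻.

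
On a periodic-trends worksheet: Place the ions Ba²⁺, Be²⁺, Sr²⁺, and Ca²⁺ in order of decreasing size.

These ions sit in one column with identical charge. Each step down the periodic table adds a principal shell, increasing the radius.

Ba²⁺ > Sr²⁺ > Ca²⁺ > Be²⁺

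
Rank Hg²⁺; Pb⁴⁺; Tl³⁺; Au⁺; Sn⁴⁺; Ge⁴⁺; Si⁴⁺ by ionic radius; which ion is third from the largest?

Work out protons and electrons: Si⁴⁺: 10 e⁻, Z=14, Ge⁴⁺: 28 e⁻, Z=32, Sn⁴⁺: 46 e⁻, Z=50, Pb⁴⁺: 78 e⁻, Z=82, Tl³⁺: 78 e⁻, Z=81, Hg²⁺: 78 e⁻, Z=80, Au⁺: 78 e⁻, Z=79. Si⁴⁺ < Ge⁴⁺ (same group, 1 shell fewer); Ge⁴⁺ < Sn⁴⁺ (same group, 1 shell fewer); Sn⁴⁺ < Pb⁴⁺ (same group, 1 shell fewer); Pb⁴⁺ < Tl³⁺ (both 78 e⁻, Z=82>81); Tl³⁺ < Hg²⁺ (isoelectronic, higher Z=81 is smaller); Hg²⁺ < Au⁺ (isoelectronic, higher Z=80 is smaller).
So the order is Si⁴⁺ < Ge⁴⁺ < Sn⁴⁺ < Pb⁴⁺ < Tl³⁺ < Hg²⁺ < Au⁺; the 3rd-largest ion is Tl³⁺.

Tl³⁺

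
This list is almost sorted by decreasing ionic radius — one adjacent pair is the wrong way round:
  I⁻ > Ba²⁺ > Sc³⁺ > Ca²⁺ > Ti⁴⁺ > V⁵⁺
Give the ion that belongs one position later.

Sc³⁺

Check each adjacent pair. Sc³⁺ and Ca²⁺ are reversed: Sc³⁺ and Ca²⁺ share 18 electrons; the higher nuclear charge on Sc (Z=21) contracts it more, so Sc³⁺ < Ca²⁺. No other neighbouring pair contradicts the periodic trends, so Sc³⁺ is the ion listed too early.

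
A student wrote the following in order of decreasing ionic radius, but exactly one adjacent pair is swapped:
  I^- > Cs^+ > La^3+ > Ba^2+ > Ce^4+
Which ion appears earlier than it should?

La^3+

Scanning neighbour by neighbour, only La^3+/Ba^2+ violates a trend: both have 54 electrons but Z(La)=57 > Z(Ba)=56, so La^3+ should be the smaller of the two. That makes La^3+ the one sitting a position early relative to where it belongs.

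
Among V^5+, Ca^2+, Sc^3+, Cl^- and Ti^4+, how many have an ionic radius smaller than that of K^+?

4

These species are isoelectronic with 18 electrons. The only difference is the number of protons: V^5+ (Z=23), Ti^4+ (Z=22), Sc^3+ (Z=21), Ca^2+ (Z=20), K^+ (Z=19), Cl^- (Z=17). The strongest nuclear pull (V^5+) gives the smallest ion.
Placing each against K^+: smaller — V^5+, Ti^4+, Sc^3+, Ca^2+; larger — Cl^-. Count: 4.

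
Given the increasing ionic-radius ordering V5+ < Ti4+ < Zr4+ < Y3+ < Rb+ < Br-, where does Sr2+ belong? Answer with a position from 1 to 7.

5

Work out protons and electrons: V5+ has 18 e⁻ (Z=23), Ti4+ has 18 e⁻ (Z=22), Zr4+ has 36 e⁻ (Z=40), Y3+ has 36 e⁻ (Z=39), Sr2+ has 36 e⁻ (Z=38), Rb+ has 36 e⁻ (Z=37), Br- has 36 e⁻ (Z=35). V5+ < Ti4+ (both 18 e⁻, Z=23>22); Ti4+ < Zr4+ (same group, 1 shell fewer); Zr4+ < Y3+ (both 36 e⁻, Z=40>39); Y3+ < Sr2+ (isoelectronic, higher Z=39 is smaller); Sr2+ < Rb+ (both 36 e⁻, Z=38>37); Rb+ < Br- (isoelectronic, higher Z=37 is smaller).
Merged order: V5+ < Ti4+ < Zr4+ < Y3+ < Sr2+ < Rb+ < Br- — Sr2+ is number 5.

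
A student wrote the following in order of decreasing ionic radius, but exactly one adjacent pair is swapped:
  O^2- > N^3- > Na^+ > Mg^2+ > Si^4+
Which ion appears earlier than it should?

Check each adjacent pair. O^2- and N^3- are reversed: both have 10 electrons but Z(O)=8 > Z(N)=7, so O^2- should be the smaller of the two. No other neighbouring pair contradicts the periodic trends, so O^2- is the ion listed too early.

O^2-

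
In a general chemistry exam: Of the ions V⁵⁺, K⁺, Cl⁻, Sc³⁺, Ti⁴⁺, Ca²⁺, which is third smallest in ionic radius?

Sc³⁺

These species are isoelectronic with 18 electrons. The only difference is the number of protons: V⁵⁺ (Z=23), Ti⁴⁺ (Z=22), Sc³⁺ (Z=21), Ca²⁺ (Z=20), K⁺ (Z=19), Cl⁻ (Z=17). The strongest nuclear pull (V⁵⁺) gives the smallest ion.
That gives V⁵⁺ < Ti⁴⁺ < Sc³⁺ < Ca²⁺ < K⁺ < Cl⁻. From the smallest end, number 3 is Sc³⁺.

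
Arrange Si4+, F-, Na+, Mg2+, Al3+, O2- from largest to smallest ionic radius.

All of these have 10 electrons (isoelectronic). With the same electron cloud, the ion with the most protons pulls it in tightest. Nuclear charges: Si4+ (Z=14), Al3+ (Z=13), Mg2+ (Z=12), Na+ (Z=11), F- (Z=9), O2- (Z=8). Highest Z is smallest.

O2- > F- > Na+ > Mg2+ > Al3+ > Si4+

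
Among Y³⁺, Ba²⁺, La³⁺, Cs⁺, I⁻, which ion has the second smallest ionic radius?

Y³⁺ (Z=39, 36 e⁻), La³⁺ (Z=57, 54 e⁻), Ba²⁺ (Z=56, 54 e⁻), Cs⁺ (Z=55, 54 e⁻), I⁻ (Z=53, 54 e⁻). Y³⁺ < La³⁺ (same group, 1 shell fewer); La³⁺ < Ba²⁺ (isoelectronic, higher Z=57 is smaller); Ba²⁺ < Cs⁺ (both 54 e⁻, Z=56>55); Cs⁺ < I⁻ (isoelectronic, higher Z=55 is smaller).
That gives Y³⁺ < La³⁺ < Ba²⁺ < Cs⁺ < I⁻. From the smallest end, number 2 is La³⁺.

La³⁺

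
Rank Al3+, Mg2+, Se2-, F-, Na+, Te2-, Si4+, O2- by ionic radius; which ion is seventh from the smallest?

Se2-

Tabulating Z and e⁻: Si4+ has 10 e⁻ (Z=14), Al3+ has 10 e⁻ (Z=13), Mg2+ has 10 e⁻ (Z=12), Na+ has 10 e⁻ (Z=11), F- has 10 e⁻ (Z=9), O2- has 10 e⁻ (Z=8), Se2- has 36 e⁻ (Z=34), Te2- has 54 e⁻ (Z=52). Si4+ < Al3+ (isoelectronic, higher Z=14 is smaller); Al3+ < Mg2+ (isoelectronic, higher Z=13 is smaller); Mg2+ < Na+ (both 10 e⁻, Z=12>11); Na+ < F- (both 10 e⁻, Z=11>9); F- < O2- (isoelectronic, higher Z=9 is smaller); O2- < Se2- (same group, period 2 vs 4); Se2- < Te2- (same group, 1 shell fewer).
So the order is Si4+ < Al3+ < Mg2+ < Na+ < F- < O2- < Se2- < Te2-; the 7th-smallest ion is Se2-.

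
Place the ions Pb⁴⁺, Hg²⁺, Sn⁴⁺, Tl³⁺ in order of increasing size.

Sn⁴⁺ < Pb⁴⁺ < Tl³⁺ < Hg²⁺

Tabulating Z and e⁻: Sn⁴⁺: 46 e⁻, Z=50, Pb⁴⁺: 78 e⁻, Z=82, Tl³⁺: 78 e⁻, Z=81, Hg²⁺: 78 e⁻, Z=80. Sn⁴⁺ < Pb⁴⁺ (same group, 1 shell fewer); Pb⁴⁺ < Tl³⁺ (isoelectronic, higher Z=82 is smaller); Tl³⁺ < Hg²⁺ (isoelectronic, higher Z=81 is smaller).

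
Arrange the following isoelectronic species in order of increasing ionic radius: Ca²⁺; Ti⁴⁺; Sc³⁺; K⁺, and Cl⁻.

Isoelectronic series (18 e⁻ each). Size is set by nuclear charge: more protons means a smaller ion. Ti⁴⁺ (Z=22), Sc³⁺ (Z=21), Ca²⁺ (Z=20), K⁺ (Z=19), Cl⁻ (Z=17).

Ti⁴⁺ < Sc³⁺ < Ca²⁺ < K⁺ < Cl⁻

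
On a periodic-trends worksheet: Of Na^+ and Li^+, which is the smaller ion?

These ions sit in one column with identical charge. Each step down the periodic table adds a principal shell, increasing the radius.

Li^+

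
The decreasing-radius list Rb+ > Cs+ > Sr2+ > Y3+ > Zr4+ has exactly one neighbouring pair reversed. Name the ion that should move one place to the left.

Cs+

Compare adjacent ions: both in group 1 with the same charge; Rb+ (period 5) has the smaller radius — yet in this decreasing list Rb+ sits before Cs+. Nothing else is reversed, so Cs+ should move one place to the left.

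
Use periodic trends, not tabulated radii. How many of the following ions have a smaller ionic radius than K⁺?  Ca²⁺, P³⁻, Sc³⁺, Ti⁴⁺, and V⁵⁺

4

These species are isoelectronic with 18 electrons. The only difference is the number of protons: V⁵⁺ (Z=23), Ti⁴⁺ (Z=22), Sc³⁺ (Z=21), Ca²⁺ (Z=20), K⁺ (Z=19), P³⁻ (Z=15). The strongest nuclear pull (V⁵⁺) gives the smallest ion.
Ordering all of them (including K⁺) by radius gives V⁵⁺ < Ti⁴⁺ < Sc³⁺ < Ca²⁺ < K⁺ < P³⁻. That's 4.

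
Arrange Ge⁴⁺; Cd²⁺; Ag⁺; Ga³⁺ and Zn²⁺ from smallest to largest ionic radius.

Ge⁴⁺ < Ga³⁺ < Zn²⁺ < Cd²⁺ < Ag⁺

First list Z and electron count for each: Ge⁴⁺ has 28 e⁻ (Z=32), Ga³⁺ has 28 e⁻ (Z=31), Zn²⁺ has 28 e⁻ (Z=30), Cd²⁺ has 46 e⁻ (Z=48), Ag⁺ has 46 e⁻ (Z=47). Ge⁴⁺ < Ga³⁺ (isoelectronic, higher Z=32 is smaller); Ga³⁺ < Zn²⁺ (isoelectronic, higher Z=31 is smaller); Zn²⁺ < Cd²⁺ (same group, 1 shell fewer); Cd²⁺ < Ag⁺ (isoelectronic, higher Z=48 is smaller).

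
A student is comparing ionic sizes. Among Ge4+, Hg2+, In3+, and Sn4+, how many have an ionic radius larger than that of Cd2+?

1

First list Z and electron count for each: Ge4+ (Z=32, 28 e⁻), Sn4+ (Z=50, 46 e⁻), In3+ (Z=49, 46 e⁻), Cd2+ (Z=48, 46 e⁻), Hg2+ (Z=80, 78 e⁻). Ge4+ < Sn4+ (same group, period 4 vs 5); Sn4+ < In3+ (isoelectronic, higher Z=50 is smaller); In3+ < Cd2+ (both 46 e⁻, Z=49>48); Cd2+ < Hg2+ (same group, period 5 vs 6).
Ordering all of them (including Cd2+) by radius gives Ge4+ < Sn4+ < In3+ < Cd2+ < Hg2+. Count: 1.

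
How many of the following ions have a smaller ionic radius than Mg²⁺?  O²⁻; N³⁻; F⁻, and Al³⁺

1

Isoelectronic series (10 e⁻ each). Size is set by nuclear charge: more protons means a smaller ion. Al³⁺ (Z=13), Mg²⁺ (Z=12), F⁻ (Z=9), O²⁻ (Z=8), N³⁻ (Z=7).
Placing each against Mg²⁺: smaller — Al³⁺; larger — F⁻, O²⁻, N³⁻. So 1 is smaller.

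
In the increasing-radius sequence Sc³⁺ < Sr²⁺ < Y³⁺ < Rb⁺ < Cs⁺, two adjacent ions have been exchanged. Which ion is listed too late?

The pair Sr²⁺, Y³⁺ is the wrong way round — Y³⁺ and Sr²⁺ share 36 electrons; the higher nuclear charge on Y (Z=39) contracts it more, so Y³⁺ < Sr²⁺. All other adjacent pairs agree with periodic trends, so Y³⁺ is the misplaced ion.

Y³⁺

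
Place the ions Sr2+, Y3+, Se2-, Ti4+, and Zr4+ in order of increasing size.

Work out protons and electrons: Ti4+ (Z=22, 18 e⁻), Zr4+ (Z=40, 36 e⁻), Y3+ (Z=39, 36 e⁻), Sr2+ (Z=38, 36 e⁻), Se2- (Z=34, 36 e⁻). Ti4+ < Zr4+ (same group, 1 shell fewer); Zr4+ < Y3+ (isoelectronic, higher Z=40 is smaller); Y3+ < Sr2+ (both 36 e⁻, Z=39>38); Sr2+ < Se2- (isoelectronic, higher Z=38 is smaller).

Ti4+ < Zr4+ < Y3+ < Sr2+ < Se2-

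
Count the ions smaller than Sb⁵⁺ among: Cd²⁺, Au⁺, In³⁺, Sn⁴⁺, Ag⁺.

0

Electron counts and nuclear charges: Sb⁵⁺ has 46 e⁻ (Z=51), Sn⁴⁺ has 46 e⁻ (Z=50), In³⁺ has 46 e⁻ (Z=49), Cd²⁺ has 46 e⁻ (Z=48), Ag⁺ has 46 e⁻ (Z=47), Au⁺ has 78 e⁻ (Z=79). Sb⁵⁺ < Sn⁴⁺ (isoelectronic, higher Z=51 is smaller); Sn⁴⁺ < In³⁺ (isoelectronic, higher Z=50 is smaller); In³⁺ < Cd²⁺ (isoelectronic, higher Z=49 is smaller); Cd²⁺ < Ag⁺ (isoelectronic, higher Z=48 is smaller); Ag⁺ < Au⁺ (same group, 1 shell fewer).
Ordering all of them (including Sb⁵⁺) by radius gives Sb⁵⁺ < Sn⁴⁺ < In³⁺ < Cd²⁺ < Ag⁺ < Au⁺. Count: 0.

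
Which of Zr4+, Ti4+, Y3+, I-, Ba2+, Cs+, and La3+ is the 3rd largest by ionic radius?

Ba2+

Ti4+ has 18 e⁻ (Z=22), Zr4+ has 36 e⁻ (Z=40), Y3+ has 36 e⁻ (Z=39), La3+ has 54 e⁻ (Z=57), Ba2+ has 54 e⁻ (Z=56), Cs+ has 54 e⁻ (Z=55), I- has 54 e⁻ (Z=53). Ti4+ < Zr4+ (same group, 1 shell fewer); Zr4+ < Y3+ (both 36 e⁻, Z=40>39); Y3+ < La3+ (same group, 1 shell fewer); La3+ < Ba2+ (both 54 e⁻, Z=57>56); Ba2+ < Cs+ (both 54 e⁻, Z=56>55); Cs+ < I- (both 54 e⁻, Z=55>53).
That gives Ti4+ < Zr4+ < Y3+ < La3+ < Ba2+ < Cs+ < I-. From the largest end, number 3 is Ba2+.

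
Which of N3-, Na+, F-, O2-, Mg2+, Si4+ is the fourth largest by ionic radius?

Na+

All of these have 10 electrons (isoelectronic). With the same electron cloud, the ion with the most protons pulls it in tightest. Nuclear charges: Si4+ (Z=14), Mg2+ (Z=12), Na+ (Z=11), F- (Z=9), O2- (Z=8), N3- (Z=7). Highest Z is smallest.
So the order is Si4+ < Mg2+ < Na+ < F- < O2- < N3-; the 4th-largest ion is Na+.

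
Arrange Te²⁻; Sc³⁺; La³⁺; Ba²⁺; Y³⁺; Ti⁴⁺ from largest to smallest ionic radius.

Tabulating Z and e⁻: Ti⁴⁺: 18 e⁻, Z=22, Sc³⁺: 18 e⁻, Z=21, Y³⁺: 36 e⁻, Z=39, La³⁺: 54 e⁻, Z=57, Ba²⁺: 54 e⁻, Z=56, Te²⁻: 54 e⁻, Z=52. Ti⁴⁺ < Sc³⁺ (both 18 e⁻, Z=22>21); Sc³⁺ < Y³⁺ (same group, period 4 vs 5); Y³⁺ < La³⁺ (same group, 1 shell fewer); La³⁺ < Ba²⁺ (isoelectronic, higher Z=57 is smaller); Ba²⁺ < Te²⁻ (both 54 e⁻, Z=56>52).

Te²⁻ > Ba²⁺ > La³⁺ > Y³⁺ > Sc³⁺ > Ti⁴⁺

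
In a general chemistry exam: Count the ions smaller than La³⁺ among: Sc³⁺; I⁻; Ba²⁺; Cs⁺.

Sc³⁺ has 18 e⁻ (Z=21), La³⁺ has 54 e⁻ (Z=57), Ba²⁺ has 54 e⁻ (Z=56), Cs⁺ has 54 e⁻ (Z=55), I⁻ has 54 e⁻ (Z=53). Sc³⁺ < La³⁺ (same group, period 4 vs 6); La³⁺ < Ba²⁺ (both 54 e⁻, Z=57>56); Ba²⁺ < Cs⁺ (both 54 e⁻, Z=56>55); Cs⁺ < I⁻ (isoelectronic, higher Z=55 is smaller).
Relative to La³⁺, the ions that are smaller are Sc³⁺. Count: 1.

1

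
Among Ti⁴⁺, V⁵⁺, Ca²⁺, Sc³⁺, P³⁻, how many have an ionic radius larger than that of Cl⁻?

1

These species are isoelectronic with 18 electrons. The only difference is the number of protons: V⁵⁺ (Z=23), Ti⁴⁺ (Z=22), Sc³⁺ (Z=21), Ca²⁺ (Z=20), Cl⁻ (Z=17), P³⁻ (Z=15). The strongest nuclear pull (V⁵⁺) gives the smallest ion.
Placing each against Cl⁻: smaller — V⁵⁺, Ti⁴⁺, Sc³⁺, Ca²⁺; larger — P³⁻. That's 1.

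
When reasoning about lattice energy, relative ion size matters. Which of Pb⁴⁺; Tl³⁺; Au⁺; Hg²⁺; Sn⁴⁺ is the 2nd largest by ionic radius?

Tabulating Z and e⁻: Sn⁴⁺ (Z=50, 46 e⁻), Pb⁴⁺ (Z=82, 78 e⁻), Tl³⁺ (Z=81, 78 e⁻), Hg²⁺ (Z=80, 78 e⁻), Au⁺ (Z=79, 78 e⁻). Sn⁴⁺ < Pb⁴⁺ (same group, 1 shell fewer); Pb⁴⁺ < Tl³⁺ (isoelectronic, higher Z=82 is smaller); Tl³⁺ < Hg²⁺ (isoelectronic, higher Z=81 is smaller); Hg²⁺ < Au⁺ (isoelectronic, higher Z=80 is smaller).
Full ascending order: Sn⁴⁺ < Pb⁴⁺ < Tl³⁺ < Hg²⁺ < Au⁺. Counting from the largest, position 2 is Hg²⁺.

Hg²⁺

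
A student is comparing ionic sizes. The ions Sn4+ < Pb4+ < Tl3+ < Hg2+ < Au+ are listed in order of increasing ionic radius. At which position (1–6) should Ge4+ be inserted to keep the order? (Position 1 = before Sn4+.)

Electron counts and nuclear charges: Ge4+ (Z=32, 28 e⁻), Sn4+ (Z=50, 46 e⁻), Pb4+ (Z=82, 78 e⁻), Tl3+ (Z=81, 78 e⁻), Hg2+ (Z=80, 78 e⁻), Au+ (Z=79, 78 e⁻). Ge4+ < Sn4+ (same group, 1 shell fewer); Sn4+ < Pb4+ (same group, 1 shell fewer); Pb4+ < Tl3+ (isoelectronic, higher Z=82 is smaller); Tl3+ < Hg2+ (both 78 e⁻, Z=81>80); Hg2+ < Au+ (both 78 e⁻, Z=80>79).
Merged order: Ge4+ < Sn4+ < Pb4+ < Tl3+ < Hg2+ < Au+ — Ge4+ is number 1.

1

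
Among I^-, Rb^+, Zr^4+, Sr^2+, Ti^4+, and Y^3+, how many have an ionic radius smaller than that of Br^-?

First list Z and electron count for each: Ti^4+: 18 e⁻, Z=22, Zr^4+: 36 e⁻, Z=40, Y^3+: 36 e⁻, Z=39, Sr^2+: 36 e⁻, Z=38, Rb^+: 36 e⁻, Z=37, Br^-: 36 e⁻, Z=35, I^-: 54 e⁻, Z=53. Ti^4+ < Zr^4+ (same group, period 4 vs 5); Zr^4+ < Y^3+ (isoelectronic, higher Z=40 is smaller); Y^3+ < Sr^2+ (both 36 e⁻, Z=39>38); Sr^2+ < Rb^+ (both 36 e⁻, Z=38>37); Rb^+ < Br^- (both 36 e⁻, Z=37>35); Br^- < I^- (same group, 1 shell fewer).
Placing each against Br^-: smaller — Ti^4+, Zr^4+, Y^3+, Sr^2+, Rb^+; larger — I^-. That's 5.

5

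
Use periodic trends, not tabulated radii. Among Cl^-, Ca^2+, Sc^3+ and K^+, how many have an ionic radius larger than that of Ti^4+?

All of these have 18 electrons (isoelectronic). With the same electron cloud, the ion with the most protons pulls it in tightest. Nuclear charges: Ti^4+ (Z=22), Sc^3+ (Z=21), Ca^2+ (Z=20), K^+ (Z=19), Cl^- (Z=17). Highest Z is smallest.
Overall: Ti^4+ < Sc^3+ < Ca^2+ < K^+ < Cl^-. Ti^4+ has 0 below it and 4 above. Count: 4.

4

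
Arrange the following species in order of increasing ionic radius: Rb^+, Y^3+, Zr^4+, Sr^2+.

Zr^4+ < Y^3+ < Sr^2+ < Rb^+

Isoelectronic series (36 e⁻ each). Size is set by nuclear charge: more protons means a smaller ion. Zr^4+ (Z=40), Y^3+ (Z=39), Sr^2+ (Z=38), Rb^+ (Z=37).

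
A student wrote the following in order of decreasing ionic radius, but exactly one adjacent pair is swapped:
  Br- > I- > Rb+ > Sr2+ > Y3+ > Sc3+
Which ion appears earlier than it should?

The pair Br-, I- is the wrong way round — Br- and I- are in one column with the same charge; the lighter period-4 ion has one fewer shell and is smaller. All other adjacent pairs agree with periodic trends, so Br- is the misplaced ion.

Br-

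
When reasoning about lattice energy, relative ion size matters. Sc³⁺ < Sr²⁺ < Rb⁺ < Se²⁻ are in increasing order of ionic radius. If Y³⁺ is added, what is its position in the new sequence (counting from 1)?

2

First list Z and electron count for each: Sc³⁺: 18 e⁻, Z=21, Y³⁺: 36 e⁻, Z=39, Sr²⁺: 36 e⁻, Z=38, Rb⁺: 36 e⁻, Z=37, Se²⁻: 36 e⁻, Z=34. Sc³⁺ < Y³⁺ (same group, period 4 vs 5); Y³⁺ < Sr²⁺ (isoelectronic, higher Z=39 is smaller); Sr²⁺ < Rb⁺ (isoelectronic, higher Z=38 is smaller); Rb⁺ < Se²⁻ (both 36 e⁻, Z=37>34).
Putting Y³⁺ in gives Sc³⁺ < Y³⁺ < Sr²⁺ < Rb⁺ < Se²⁻; it lands at slot 2.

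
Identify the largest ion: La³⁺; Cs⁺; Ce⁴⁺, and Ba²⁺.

Cs⁺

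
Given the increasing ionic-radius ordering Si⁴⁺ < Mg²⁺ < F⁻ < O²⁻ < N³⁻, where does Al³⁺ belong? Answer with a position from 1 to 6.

Each ion has 10 electrons. The ranking follows nuclear charge in reverse — greater Z gives a smaller radius. Si⁴⁺ (Z=14), Al³⁺ (Z=13), Mg²⁺ (Z=12), F⁻ (Z=9), O²⁻ (Z=8), N³⁻ (Z=7).
The complete sequence is Si⁴⁺ < Al³⁺ < Mg²⁺ < F⁻ < O²⁻ < N³⁻. Al³⁺ sits at position 2.

2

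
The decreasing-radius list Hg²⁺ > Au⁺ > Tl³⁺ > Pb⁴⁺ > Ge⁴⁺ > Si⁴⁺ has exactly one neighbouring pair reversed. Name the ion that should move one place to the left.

Au⁺

Check each adjacent pair. Hg²⁺ and Au⁺ are reversed: both have 78 electrons but Z(Hg)=80 > Z(Au)=79, so Hg²⁺ should be the smaller of the two. No other neighbouring pair contradicts the periodic trends, so Au⁺ is the ion listed too late.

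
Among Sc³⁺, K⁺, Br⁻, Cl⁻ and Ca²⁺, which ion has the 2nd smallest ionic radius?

Ca²⁺

Sc³⁺ (Z=21, 18 e⁻), Ca²⁺ (Z=20, 18 e⁻), K⁺ (Z=19, 18 e⁻), Cl⁻ (Z=17, 18 e⁻), Br⁻ (Z=35, 36 e⁻). Sc³⁺ < Ca²⁺ (isoelectronic, higher Z=21 is smaller); Ca²⁺ < K⁺ (isoelectronic, higher Z=20 is smaller); K⁺ < Cl⁻ (both 18 e⁻, Z=19>17); Cl⁻ < Br⁻ (same group, 1 shell fewer).
That gives Sc³⁺ < Ca²⁺ < K⁺ < Cl⁻ < Br⁻. From the smallest end, number 2 is Ca²⁺.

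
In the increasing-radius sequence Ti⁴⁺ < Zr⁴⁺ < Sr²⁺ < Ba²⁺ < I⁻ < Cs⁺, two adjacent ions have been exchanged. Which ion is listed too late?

Cs⁺

Check each adjacent pair. I⁻ and Cs⁺ are reversed: Cs⁺ and I⁻ share 54 electrons; the higher nuclear charge on Cs (Z=55) contracts it more, so Cs⁺ < I⁻. No other neighbouring pair contradicts the periodic trends, so Cs⁺ is the ion listed too late.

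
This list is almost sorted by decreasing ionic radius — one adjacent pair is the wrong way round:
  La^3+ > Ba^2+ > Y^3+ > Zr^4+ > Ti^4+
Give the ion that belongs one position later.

La^3+

Compare adjacent ions: they are isoelectronic (54 e⁻) and La has more protons than Ba (57 vs 56), making La^3+ smaller — yet in this decreasing list La^3+ sits before Ba^2+. Nothing else is reversed, so La^3+ should move one place to the right.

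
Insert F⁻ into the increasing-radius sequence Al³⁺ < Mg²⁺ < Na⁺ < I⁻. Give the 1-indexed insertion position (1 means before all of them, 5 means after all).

Al³⁺ has 10 e⁻ (Z=13), Mg²⁺ has 10 e⁻ (Z=12), Na⁺ has 10 e⁻ (Z=11), F⁻ has 10 e⁻ (Z=9), I⁻ has 54 e⁻ (Z=53). Al³⁺ < Mg²⁺ (isoelectronic, higher Z=13 is smaller); Mg²⁺ < Na⁺ (both 10 e⁻, Z=12>11); Na⁺ < F⁻ (both 10 e⁻, Z=11>9); F⁻ < I⁻ (same group, period 2 vs 5).
Merged order: Al³⁺ < Mg²⁺ < Na⁺ < F⁻ < I⁻ — F⁻ is number 4.

4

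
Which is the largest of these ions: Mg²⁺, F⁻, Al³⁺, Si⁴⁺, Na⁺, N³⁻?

N³⁻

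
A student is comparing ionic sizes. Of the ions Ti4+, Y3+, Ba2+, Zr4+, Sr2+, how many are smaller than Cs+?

5

Work out protons and electrons: Ti4+: 18 e⁻, Z=22, Zr4+: 36 e⁻, Z=40, Y3+: 36 e⁻, Z=39, Sr2+: 36 e⁻, Z=38, Ba2+: 54 e⁻, Z=56, Cs+: 54 e⁻, Z=55. Ti4+ < Zr4+ (same group, period 4 vs 5); Zr4+ < Y3+ (isoelectronic, higher Z=40 is smaller); Y3+ < Sr2+ (both 36 e⁻, Z=39>38); Sr2+ < Ba2+ (same group, 1 shell fewer); Ba2+ < Cs+ (isoelectronic, higher Z=56 is smaller).
Ordering all of them (including Cs+) by radius gives Ti4+ < Zr4+ < Y3+ < Sr2+ < Ba2+ < Cs+. So 5 are smaller.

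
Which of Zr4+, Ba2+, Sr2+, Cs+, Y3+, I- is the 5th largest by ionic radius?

Work out protons and electrons: Zr4+: 36 e⁻, Z=40, Y3+: 36 e⁻, Z=39, Sr2+: 36 e⁻, Z=38, Ba2+: 54 e⁻, Z=56, Cs+: 54 e⁻, Z=55, I-: 54 e⁻, Z=53. Zr4+ < Y3+ (isoelectronic, higher Z=40 is smaller); Y3+ < Sr2+ (both 36 e⁻, Z=39>38); Sr2+ < Ba2+ (same group, period 5 vs 6); Ba2+ < Cs+ (both 54 e⁻, Z=56>55); Cs+ < I- (both 54 e⁻, Z=55>53).
Full ascending order: Zr4+ < Y3+ < Sr2+ < Ba2+ < Cs+ < I-. Counting from the largest, position 5 is Y3+.

Y3+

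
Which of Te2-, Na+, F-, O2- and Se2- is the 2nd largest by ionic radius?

First list Z and electron count for each: Na+ has 10 e⁻ (Z=11), F- has 10 e⁻ (Z=9), O2- has 10 e⁻ (Z=8), Se2- has 36 e⁻ (Z=34), Te2- has 54 e⁻ (Z=52). Na+ < F- (isoelectronic, higher Z=11 is smaller); F- < O2- (both 10 e⁻, Z=9>8); O2- < Se2- (same group, period 2 vs 4); Se2- < Te2- (same group, period 4 vs 5).
Ordering: Na+ < F- < O2- < Se2- < Te2-. The 2nd largest is Se2-.

Se2-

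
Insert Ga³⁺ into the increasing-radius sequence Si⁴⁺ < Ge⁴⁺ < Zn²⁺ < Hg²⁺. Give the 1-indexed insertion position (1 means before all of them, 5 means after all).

3

Tabulating Z and e⁻: Si⁴⁺ has 10 e⁻ (Z=14), Ge⁴⁺ has 28 e⁻ (Z=32), Ga³⁺ has 28 e⁻ (Z=31), Zn²⁺ has 28 e⁻ (Z=30), Hg²⁺ has 78 e⁻ (Z=80). Si⁴⁺ < Ge⁴⁺ (same group, period 3 vs 4); Ge⁴⁺ < Ga³⁺ (both 28 e⁻, Z=32>31); Ga³⁺ < Zn²⁺ (isoelectronic, higher Z=31 is smaller); Zn²⁺ < Hg²⁺ (same group, period 4 vs 6).
With Ga³⁺ included the full order is Si⁴⁺ < Ge⁴⁺ < Ga³⁺ < Zn²⁺ < Hg²⁺, so it takes position 3.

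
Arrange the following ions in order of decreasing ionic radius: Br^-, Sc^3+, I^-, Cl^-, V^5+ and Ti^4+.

Tabulating Z and e⁻: V^5+: 18 e⁻, Z=23, Ti^4+: 18 e⁻, Z=22, Sc^3+: 18 e⁻, Z=21, Cl^-: 18 e⁻, Z=17, Br^-: 36 e⁻, Z=35, I^-: 54 e⁻, Z=53. V^5+ < Ti^4+ (isoelectronic, higher Z=23 is smaller); Ti^4+ < Sc^3+ (both 18 e⁻, Z=22>21); Sc^3+ < Cl^- (both 18 e⁻, Z=21>17); Cl^- < Br^- (same group, 1 shell fewer); Br^- < I^- (same group, 1 shell fewer).

I^- > Br^- > Cl^- > Sc^3+ > Ti^4+ > V^5+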